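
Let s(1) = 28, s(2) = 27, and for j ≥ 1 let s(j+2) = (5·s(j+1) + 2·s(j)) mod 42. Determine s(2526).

We have s(1) = 28,  s(2) = 27,  s(3) = 23,  s(4) = 1,  s(5) = 9,  s(6) = 5,  s(7) = 1,  s(8) = 15,  s(9) = 35,  s(10) = 37,  s(11) = 3,  s(12) = 5,  s(13) = 31,  s(14) = 39,  s(15) = 5,  s(16) = 19,  s(17) = 21,  s(18) = 17,  s(19) = 1,  s(20) = 39,  s(21) = 29,  s(22) = 13,  s(23) = 39,  s(24) = 11,  s(25) = 7,  s(26) = 15,  s(27) = 5,  s(28) = 13,  s(29) = 33,  s(30) = 23,  s(31) = 13,  s(32) = 27,  s(33) = 35,  s(34) = 19,  s(35) = 39,  s(36) = 23,  s(37) = 25,  s(38) = 3,  s(39) = 23,  s(40) = 37,  s(41) = 21,  s(42) = 11,  s(43) = 13,  s(44) = 3,  s(45) = 41,  s(46) = 1,  s(47) = 3,  s(48) = 17,  s(49) = 7,  s(50) = 27,  s(51) = 23.
Since (s(50), s(51)) = (s(2), s(3)) = (27, 23) (two consecutive terms determine the rest), the sequence is eventually periodic: after a pre-period of length 1 it cycles with period 48.
For j ≥ 2, s(j) depends only on (j - 2) mod 48. (2526 - 2) mod 48 = 28, so s(2526) = s(30) = 23.

23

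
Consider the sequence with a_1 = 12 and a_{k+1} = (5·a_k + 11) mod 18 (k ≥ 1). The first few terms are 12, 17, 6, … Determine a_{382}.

We have a_1 = 12; a_2 = 17; a_3 = 6; a_4 = 5; a_5 = 0; a_6 = 11; a_7 = 12.
The sequence repeats with period 6.
(382 - 1) mod 6 = 3, so a_{382} = a_4 = 5.

5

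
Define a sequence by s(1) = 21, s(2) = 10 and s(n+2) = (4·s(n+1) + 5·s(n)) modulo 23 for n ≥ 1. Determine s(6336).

22

Computing terms: s(1) = 21, s(2) = 10, s(3) = 7, s(4) = 9, s(5) = 2, s(6) = 7, s(7) = 15, s(8) = 3, s(9) = 18, s(10) = 18, s(11) = 1, s(12) = 2, s(13) = 13, s(14) = 16, s(15) = 14, s(16) = 21, s(17) = 16, s(18) = 8, s(19) = 20, s(20) = 5, s(21) = 5, s(22) = 22, s(23) = 21, s(24) = 10.
Since (s(23), s(24)) = (s(1), s(2)) = (21, 10) (two consecutive terms determine the rest), the sequence is periodic with period 22.
(6336 - 1) mod 22 = 21, so s(6336) = s(22) = 22.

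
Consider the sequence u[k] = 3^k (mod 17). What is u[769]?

Listing terms: u[0] = 1,  u[1] = 3,  u[2] = 9,  u[3] = 10,  u[4] = 13,  u[5] = 5,  u[6] = 15,  u[7] = 11,  u[8] = 16,  u[9] = 14,  u[10] = 8,  u[11] = 7,  u[12] = 4,  u[13] = 12,  u[14] = 2,  u[15] = 6,  u[16] = 1.
The sequence repeats with period 16.
So u[769] = u[0 + ((769-0) mod 16)] = u[1] = 3.

3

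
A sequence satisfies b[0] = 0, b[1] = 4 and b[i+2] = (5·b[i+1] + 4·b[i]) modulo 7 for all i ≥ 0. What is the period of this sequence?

We have b[0] = 0, b[1] = 4, b[2] = 6, b[3] = 4, b[4] = 2, b[5] = 5, b[6] = 5, b[7] = 3, b[8] = 0, b[9] = 5, b[10] = 4, b[11] = 5, b[12] = 6, b[13] = 1, b[14] = 1, b[15] = 2, b[16] = 0, b[17] = 1, b[18] = 5, b[19] = 1, b[20] = 4, b[21] = 3, b[22] = 3, b[23] = 6, b[24] = 0, b[25] = 3, b[26] = 1, b[27] = 3, b[28] = 5, b[29] = 2, b[30] = 2, b[31] = 4, b[32] = 0, b[33] = 2, b[34] = 3, b[35] = 2, b[36] = 1, b[37] = 6, b[38] = 6, b[39] = 5, b[40] = 0, b[41] = 6, b[42] = 2, b[43] = 6, b[44] = 3, b[45] = 4, b[46] = 4, b[47] = 1, b[48] = 0, b[49] = 4.
The sequence repeats with period 48.

48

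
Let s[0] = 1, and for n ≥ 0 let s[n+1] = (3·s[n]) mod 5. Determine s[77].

3

s[0] = 1,  s[1] = 3,  s[2] = 4,  s[3] = 2,  s[4] = 1.
The sequence repeats with period 4.
(77 - 0) mod 4 = 1, so s[77] = s[1] = 3.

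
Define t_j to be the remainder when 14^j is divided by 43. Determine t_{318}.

35

We have t_1 = 14, t_2 = 24, t_3 = 35, t_4 = 17, t_5 = 23, t_6 = 21, t_7 = 36, t_8 = 31, t_9 = 4, t_{10} = 13, t_{11} = 10, t_{12} = 11, t_{13} = 25, t_{14} = 6, t_{15} = 41, t_{16} = 15, t_{17} = 38, t_{18} = 16, t_{19} = 9, t_{20} = 40, t_{21} = 1, t_{22} = 14.
Since t_{22} = t_1 = 14, the sequence is periodic with period 21.
(318 - 1) mod 21 = 2, so t_{318} = t_3 = 35.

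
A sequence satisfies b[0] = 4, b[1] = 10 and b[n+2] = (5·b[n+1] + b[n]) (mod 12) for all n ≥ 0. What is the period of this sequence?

24

Listing terms: b[0] = 4,  b[1] = 10,  b[2] = 6,  b[3] = 4,  b[4] = 2,  b[5] = 2,  b[6] = 0,  b[7] = 2,  b[8] = 10,  b[9] = 4,  b[10] = 6,  b[11] = 10,  b[12] = 8,  b[13] = 2,  b[14] = 6,  b[15] = 8,  b[16] = 10,  b[17] = 10,  b[18] = 0,  b[19] = 10,  b[20] = 2,  b[21] = 8,  b[22] = 6,  b[23] = 2,  b[24] = 4,  b[25] = 10.
The sequence repeats with period 24.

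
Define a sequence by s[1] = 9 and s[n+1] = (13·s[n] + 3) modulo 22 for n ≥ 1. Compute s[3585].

Computing terms: s[1] = 9; s[2] = 10; s[3] = 1; s[4] = 16; s[5] = 13; s[6] = 18; s[7] = 17; s[8] = 4; s[9] = 11; s[10] = 14; s[11] = 9.
Since s[11] = s[1] = 9, the sequence is periodic with period 10.
(3585 - 1) mod 10 = 4, so s[3585] = s[5] = 13.

13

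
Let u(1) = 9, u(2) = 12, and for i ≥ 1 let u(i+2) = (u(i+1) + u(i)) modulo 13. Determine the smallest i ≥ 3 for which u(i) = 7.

Listing terms: u(1) = 9, u(2) = 12, u(3) = 8, u(4) = 7, u(5) = 2, u(6) = 9, u(7) = 11, u(8) = 7, u(9) = 5, u(10) = 12, u(11) = 4, u(12) = 3, u(13) = 7, u(14) = 10, u(15) = 4, u(16) = 1, u(17) = 5, u(18) = 6, u(19) = 11, u(20) = 4, u(21) = 2, u(22) = 6, u(23) = 8, u(24) = 1, u(25) = 9, u(26) = 10, u(27) = 6, u(28) = 3, u(29) = 9, u(30) = 12.
The sequence repeats with period 28.
The value 7 first appears (with i ≥ 3) at u(4).

4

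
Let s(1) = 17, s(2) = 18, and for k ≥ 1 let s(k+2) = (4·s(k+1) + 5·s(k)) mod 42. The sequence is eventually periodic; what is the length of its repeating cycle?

We have s(1) = 17, s(2) = 18, s(3) = 31, s(4) = 4, s(5) = 3, s(6) = 32, s(7) = 17, s(8) = 18.
Since (s(7), s(8)) = (s(1), s(2)) = (17, 18) (two consecutive terms determine the rest), the sequence is periodic with period 6.

6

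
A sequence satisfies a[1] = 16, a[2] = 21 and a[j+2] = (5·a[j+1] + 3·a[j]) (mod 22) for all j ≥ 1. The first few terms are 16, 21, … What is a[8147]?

7

We have a[1] = 16,  a[2] = 21,  a[3] = 21,  a[4] = 14,  a[5] = 1,  a[6] = 3,  a[7] = 18,  a[8] = 11,  a[9] = 21,  a[10] = 6,  a[11] = 5,  a[12] = 21,  a[13] = 10,  a[14] = 3,  a[15] = 1,  a[16] = 14,  a[17] = 7,  a[18] = 11,  a[19] = 10,  a[20] = 17,  a[21] = 5,  a[22] = 10,  a[23] = 21,  a[24] = 3,  a[25] = 12,  a[26] = 3,  a[27] = 7,  a[28] = 0,  a[29] = 21,  a[30] = 17,  a[31] = 16,  a[32] = 21.
Since (a[31], a[32]) = (a[1], a[2]) = (16, 21) (two consecutive terms determine the rest), the sequence is periodic with period 30.
So a[8147] = a[1 + ((8147-1) mod 30)] = a[17] = 7.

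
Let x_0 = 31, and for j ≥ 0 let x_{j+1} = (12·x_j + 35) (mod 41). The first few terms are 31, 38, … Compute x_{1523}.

Computing terms: x_0 = 31,  x_1 = 38,  x_2 = 40,  x_3 = 23,  x_4 = 24,  x_5 = 36,  x_6 = 16,  x_7 = 22,  x_8 = 12,  x_9 = 15,  x_{10} = 10,  x_{11} = 32,  x_{12} = 9,  x_{13} = 20,  x_{14} = 29,  x_{15} = 14,  x_{16} = 39,  x_{17} = 11,  x_{18} = 3,  x_{19} = 30,  x_{20} = 26,  x_{21} = 19,  x_{22} = 17,  x_{23} = 34,  x_{24} = 33,  x_{25} = 21,  x_{26} = 0,  x_{27} = 35,  x_{28} = 4,  x_{29} = 1,  x_{30} = 6,  x_{31} = 25,  x_{32} = 7,  x_{33} = 37,  x_{34} = 28,  x_{35} = 2,  x_{36} = 18,  x_{37} = 5,  x_{38} = 13,  x_{39} = 27,  x_{40} = 31.
Since x_{40} = x_0 = 31, the sequence is periodic with period 40.
So x_{1523} = x_{0 + ((1523-0) mod 40)} = x_3 = 23.

23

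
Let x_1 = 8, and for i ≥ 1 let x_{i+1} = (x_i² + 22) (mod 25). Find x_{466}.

11

Listing terms: x_1 = 8, x_2 = 11, x_3 = 18, x_4 = 21, x_5 = 13, x_6 = 16, x_7 = 3, x_8 = 6, x_9 = 8.
Since x_9 = x_1 = 8, the sequence is periodic with period 8.
(466 - 1) mod 8 = 1, so x_{466} = x_2 = 11.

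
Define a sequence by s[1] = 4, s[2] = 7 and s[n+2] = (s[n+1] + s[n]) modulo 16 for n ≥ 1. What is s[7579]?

12

Listing terms: s[1] = 4,  s[2] = 7,  s[3] = 11,  s[4] = 2,  s[5] = 13,  s[6] = 15,  s[7] = 12,  s[8] = 11,  s[9] = 7,  s[10] = 2,  s[11] = 9,  s[12] = 11,  s[13] = 4,  s[14] = 15,  s[15] = 3,  s[16] = 2,  s[17] = 5,  s[18] = 7,  s[19] = 12,  s[20] = 3,  s[21] = 15,  s[22] = 2,  s[23] = 1,  s[24] = 3,  s[25] = 4,  s[26] = 7.
Since (s[25], s[26]) = (s[1], s[2]) = (4, 7) (two consecutive terms determine the rest), the sequence is periodic with period 24.
(7579 - 1) mod 24 = 18, so s[7579] = s[19] = 12.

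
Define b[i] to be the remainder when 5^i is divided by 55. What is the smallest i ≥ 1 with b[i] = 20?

4

Computing terms: b[0] = 1, b[1] = 5, b[2] = 25, b[3] = 15, b[4] = 20, b[5] = 45, b[6] = 5.
Since b[6] = b[1] = 5, the sequence is eventually periodic: after a pre-period of length 1 it cycles with period 5.
The value 20 first appears (with i ≥ 1) at b[4].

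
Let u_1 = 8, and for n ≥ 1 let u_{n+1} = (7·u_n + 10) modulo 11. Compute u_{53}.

We have u_1 = 8; u_2 = 0; u_3 = 10; u_4 = 3; u_5 = 9; u_6 = 7; u_7 = 4; u_8 = 5; u_9 = 1; u_{10} = 6; u_{11} = 8.
Since u_{11} = u_1 = 8, the sequence is periodic with period 10.
(53 - 1) mod 10 = 2, so u_{53} = u_3 = 10.

10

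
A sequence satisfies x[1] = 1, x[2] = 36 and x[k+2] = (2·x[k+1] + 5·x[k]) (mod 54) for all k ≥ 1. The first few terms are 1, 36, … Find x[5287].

We have x[1] = 1; x[2] = 36; x[3] = 23; x[4] = 10; x[5] = 27; x[6] = 50; x[7] = 19; x[8] = 18; x[9] = 23; x[10] = 28; x[11] = 9; x[12] = 50; x[13] = 37; x[14] = 0; x[15] = 23; x[16] = 46; x[17] = 45; x[18] = 50; x[19] = 1; x[20] = 36.
The sequence repeats with period 18.
(5287 - 1) mod 18 = 12, so x[5287] = x[13] = 37.

37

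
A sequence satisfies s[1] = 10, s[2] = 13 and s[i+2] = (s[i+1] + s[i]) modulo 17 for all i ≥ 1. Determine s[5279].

9

s[1] = 10; s[2] = 13; s[3] = 6; s[4] = 2; s[5] = 8; s[6] = 10; s[7] = 1; s[8] = 11; s[9] = 12; s[10] = 6; s[11] = 1; s[12] = 7; s[13] = 8; s[14] = 15; s[15] = 6; s[16] = 4; s[17] = 10; s[18] = 14; s[19] = 7; s[20] = 4; s[21] = 11; s[22] = 15; s[23] = 9; s[24] = 7; s[25] = 16; s[26] = 6; s[27] = 5; s[28] = 11; s[29] = 16; s[30] = 10; s[31] = 9; s[32] = 2; s[33] = 11; s[34] = 13; s[35] = 7; s[36] = 3; s[37] = 10; s[38] = 13.
Since (s[37], s[38]) = (s[1], s[2]) = (10, 13) (two consecutive terms determine the rest), the sequence is periodic with period 36.
(5279 - 1) mod 36 = 22, so s[5279] = s[23] = 9.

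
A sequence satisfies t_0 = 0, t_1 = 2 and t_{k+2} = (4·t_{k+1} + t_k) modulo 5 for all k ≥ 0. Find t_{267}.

We have t_0 = 0, t_1 = 2, t_2 = 3, t_3 = 4, t_4 = 4, t_5 = 0, t_6 = 4, t_7 = 1, t_8 = 3, t_9 = 3, t_{10} = 0, t_{11} = 3, t_{12} = 2, t_{13} = 1, t_{14} = 1, t_{15} = 0, t_{16} = 1, t_{17} = 4, t_{18} = 2, t_{19} = 2, t_{20} = 0, t_{21} = 2.
Since (t_{20}, t_{21}) = (t_0, t_1) = (0, 2) (two consecutive terms determine the rest), the sequence is periodic with period 20.
So t_{267} = t_{0 + ((267-0) mod 20)} = t_7 = 1.

1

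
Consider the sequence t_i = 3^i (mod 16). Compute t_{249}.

t_1 = 3,  t_2 = 9,  t_3 = 11,  t_4 = 1,  t_5 = 3.
The sequence repeats with period 4.
So t_{249} = t_{1 + ((249-1) mod 4)} = t_1 = 3.

3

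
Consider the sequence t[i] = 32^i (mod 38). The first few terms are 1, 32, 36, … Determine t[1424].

We have t[0] = 1; t[1] = 32; t[2] = 36; t[3] = 12; t[4] = 4; t[5] = 14; t[6] = 30; t[7] = 10; t[8] = 16; t[9] = 18; t[10] = 6; t[11] = 2; t[12] = 26; t[13] = 34; t[14] = 24; t[15] = 8; t[16] = 28; t[17] = 22; t[18] = 20; t[19] = 32.
Since t[19] = t[1] = 32, the sequence is eventually periodic: after a pre-period of length 1 it cycles with period 18.
For i ≥ 1, t[i] depends only on (i - 1) mod 18. (1424 - 1) mod 18 = 1, so t[1424] = t[2] = 36.

36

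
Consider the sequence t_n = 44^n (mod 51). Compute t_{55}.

5

We have t_1 = 44, t_2 = 49, t_3 = 14, t_4 = 4, t_5 = 23, t_6 = 43, t_7 = 5, t_8 = 16, t_9 = 41, t_{10} = 19, t_{11} = 20, t_{12} = 13, t_{13} = 11, t_{14} = 25, t_{15} = 29, t_{16} = 1, t_{17} = 44.
Since t_{17} = t_1 = 44, the sequence is periodic with period 16.
(55 - 1) mod 16 = 6, so t_{55} = t_7 = 5.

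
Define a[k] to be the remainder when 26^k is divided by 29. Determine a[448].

Listing terms: a[0] = 1, a[1] = 26, a[2] = 9, a[3] = 2, a[4] = 23, a[5] = 18, a[6] = 4, a[7] = 17, a[8] = 7, a[9] = 8, a[10] = 5, a[11] = 14, a[12] = 16, a[13] = 10, a[14] = 28, a[15] = 3, a[16] = 20, a[17] = 27, a[18] = 6, a[19] = 11, a[20] = 25, a[21] = 12, a[22] = 22, a[23] = 21, a[24] = 24, a[25] = 15, a[26] = 13, a[27] = 19, a[28] = 1.
The sequence repeats with period 28.
(448 - 0) mod 28 = 0, so a[448] = a[0] = 1.

1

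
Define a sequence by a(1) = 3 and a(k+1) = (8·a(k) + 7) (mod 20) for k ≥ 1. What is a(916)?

We have a(1) = 3; a(2) = 11; a(3) = 15; a(4) = 7; a(5) = 3.
Since a(5) = a(1) = 3, the sequence is periodic with period 4.
(916 - 1) mod 4 = 3, so a(916) = a(4) = 7.

7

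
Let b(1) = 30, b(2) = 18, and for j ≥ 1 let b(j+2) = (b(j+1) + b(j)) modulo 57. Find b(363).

Listing terms: b(1) = 30,  b(2) = 18,  b(3) = 48,  b(4) = 9,  b(5) = 0,  b(6) = 9,  b(7) = 9,  b(8) = 18,  b(9) = 27,  b(10) = 45,  b(11) = 15,  b(12) = 3,  b(13) = 18,  b(14) = 21,  b(15) = 39,  b(16) = 3,  b(17) = 42,  b(18) = 45,  b(19) = 30,  b(20) = 18.
Since (b(19), b(20)) = (b(1), b(2)) = (30, 18) (two consecutive terms determine the rest), the sequence is periodic with period 18.
(363 - 1) mod 18 = 2, so b(363) = b(3) = 48.

48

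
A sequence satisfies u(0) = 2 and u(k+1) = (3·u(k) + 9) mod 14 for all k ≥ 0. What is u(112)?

4

We have u(0) = 2,  u(1) = 1,  u(2) = 12,  u(3) = 3,  u(4) = 4,  u(5) = 7,  u(6) = 2.
The sequence repeats with period 6.
So u(112) = u(0 + ((112-0) mod 6)) = u(4) = 4.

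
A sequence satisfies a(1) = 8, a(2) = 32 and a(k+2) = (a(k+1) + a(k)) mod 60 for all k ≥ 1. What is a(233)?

20

We have a(1) = 8,  a(2) = 32,  a(3) = 40,  a(4) = 12,  a(5) = 52,  a(6) = 4,  a(7) = 56,  a(8) = 0,  a(9) = 56,  a(10) = 56,  a(11) = 52,  a(12) = 48,  a(13) = 40,  a(14) = 28,  a(15) = 8,  a(16) = 36,  a(17) = 44,  a(18) = 20,  a(19) = 4,  a(20) = 24,  a(21) = 28,  a(22) = 52,  a(23) = 20,  a(24) = 12,  a(25) = 32,  a(26) = 44,  a(27) = 16,  a(28) = 0,  a(29) = 16,  a(30) = 16,  a(31) = 32,  a(32) = 48,  a(33) = 20,  a(34) = 8,  a(35) = 28,  a(36) = 36,  a(37) = 4,  a(38) = 40,  a(39) = 44,  a(40) = 24,  a(41) = 8,  a(42) = 32.
The sequence repeats with period 40.
(233 - 1) mod 40 = 32, so a(233) = a(33) = 20.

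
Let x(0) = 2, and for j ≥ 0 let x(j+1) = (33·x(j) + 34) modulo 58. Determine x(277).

36

Listing terms: x(0) = 2; x(1) = 42; x(2) = 28; x(3) = 30; x(4) = 38; x(5) = 12; x(6) = 24; x(7) = 14; x(8) = 32; x(9) = 46; x(10) = 44; x(11) = 36; x(12) = 4; x(13) = 50; x(14) = 2.
The sequence repeats with period 14.
(277 - 0) mod 14 = 11, so x(277) = x(11) = 36.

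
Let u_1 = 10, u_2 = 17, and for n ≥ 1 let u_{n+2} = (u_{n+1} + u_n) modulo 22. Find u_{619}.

14

We have u_1 = 10,  u_2 = 17,  u_3 = 5,  u_4 = 0,  u_5 = 5,  u_6 = 5,  u_7 = 10,  u_8 = 15,  u_9 = 3,  u_{10} = 18,  u_{11} = 21,  u_{12} = 17,  u_{13} = 16,  u_{14} = 11,  u_{15} = 5,  u_{16} = 16,  u_{17} = 21,  u_{18} = 15,  u_{19} = 14,  u_{20} = 7,  u_{21} = 21,  u_{22} = 6,  u_{23} = 5,  u_{24} = 11,  u_{25} = 16,  u_{26} = 5,  u_{27} = 21,  u_{28} = 4,  u_{29} = 3,  u_{30} = 7,  u_{31} = 10,  u_{32} = 17.
Since (u_{31}, u_{32}) = (u_1, u_2) = (10, 17) (two consecutive terms determine the rest), the sequence is periodic with period 30.
(619 - 1) mod 30 = 18, so u_{619} = u_{19} = 14.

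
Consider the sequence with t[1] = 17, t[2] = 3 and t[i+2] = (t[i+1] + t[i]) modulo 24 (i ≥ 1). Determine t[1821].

4

Computing terms: t[1] = 17; t[2] = 3; t[3] = 20; t[4] = 23; t[5] = 19; t[6] = 18; t[7] = 13; t[8] = 7; t[9] = 20; t[10] = 3; t[11] = 23; t[12] = 2; t[13] = 1; t[14] = 3; t[15] = 4; t[16] = 7; t[17] = 11; t[18] = 18; t[19] = 5; t[20] = 23; t[21] = 4; t[22] = 3; t[23] = 7; t[24] = 10; t[25] = 17; t[26] = 3.
The sequence repeats with period 24.
(1821 - 1) mod 24 = 20, so t[1821] = t[21] = 4.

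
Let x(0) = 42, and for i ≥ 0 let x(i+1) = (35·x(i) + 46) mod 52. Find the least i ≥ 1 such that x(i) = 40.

5

Computing terms: x(0) = 42,  x(1) = 8,  x(2) = 14,  x(3) = 16,  x(4) = 34,  x(5) = 40,  x(6) = 42.
Since x(6) = x(0) = 42, the sequence is periodic with period 6.
The value 40 first appears (with i ≥ 1) at x(5).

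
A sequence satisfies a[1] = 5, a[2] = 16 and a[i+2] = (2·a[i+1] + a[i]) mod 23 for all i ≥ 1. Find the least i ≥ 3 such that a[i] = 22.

We have a[1] = 5; a[2] = 16; a[3] = 14; a[4] = 21; a[5] = 10; a[6] = 18; a[7] = 0; a[8] = 18; a[9] = 13; a[10] = 21; a[11] = 9; a[12] = 16; a[13] = 18; a[14] = 6; a[15] = 7; a[16] = 20; a[17] = 1; a[18] = 22; a[19] = 22; a[20] = 20; a[21] = 16; a[22] = 6; a[23] = 5; a[24] = 16.
The sequence repeats with period 22.
The value 22 first appears (with i ≥ 3) at a[18].

18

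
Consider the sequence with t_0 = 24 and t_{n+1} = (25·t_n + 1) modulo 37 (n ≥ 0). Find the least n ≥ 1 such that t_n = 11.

t_0 = 24,  t_1 = 9,  t_2 = 4,  t_3 = 27,  t_4 = 10,  t_5 = 29,  t_6 = 23,  t_7 = 21,  t_8 = 8,  t_9 = 16,  t_{10} = 31,  t_{11} = 36,  t_{12} = 13,  t_{13} = 30,  t_{14} = 11,  t_{15} = 17,  t_{16} = 19,  t_{17} = 32,  t_{18} = 24.
Since t_{18} = t_0 = 24, the sequence is periodic with period 18.
The value 11 first appears (with n ≥ 1) at t_{14}.

14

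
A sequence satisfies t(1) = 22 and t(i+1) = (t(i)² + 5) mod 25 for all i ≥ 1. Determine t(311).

1

t(1) = 22; t(2) = 14; t(3) = 1; t(4) = 6; t(5) = 16; t(6) = 11; t(7) = 1.
Since t(7) = t(3) = 1, the sequence is eventually periodic: after a pre-period of length 2 it cycles with period 4.
For i ≥ 3, t(i) depends only on (i - 3) mod 4. (311 - 3) mod 4 = 0, so t(311) = t(3) = 1.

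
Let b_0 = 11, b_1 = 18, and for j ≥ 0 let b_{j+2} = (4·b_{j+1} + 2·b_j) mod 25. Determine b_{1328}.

Listing terms: b_0 = 11; b_1 = 18; b_2 = 19; b_3 = 12; b_4 = 11; b_5 = 18.
Since (b_4, b_5) = (b_0, b_1) = (11, 18) (two consecutive terms determine the rest), the sequence is periodic with period 4.
(1328 - 0) mod 4 = 0, so b_{1328} = b_0 = 11.

11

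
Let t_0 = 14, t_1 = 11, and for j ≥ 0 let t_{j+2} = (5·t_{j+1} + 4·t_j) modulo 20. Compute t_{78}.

We have t_0 = 14; t_1 = 11; t_2 = 11; t_3 = 19; t_4 = 19; t_5 = 11; t_6 = 11.
Since (t_5, t_6) = (t_1, t_2) = (11, 11) (two consecutive terms determine the rest), the sequence is eventually periodic: after a pre-period of length 1 it cycles with period 4.
For j ≥ 1, t_j depends only on (j - 1) mod 4. (78 - 1) mod 4 = 1, so t_{78} = t_2 = 11.

11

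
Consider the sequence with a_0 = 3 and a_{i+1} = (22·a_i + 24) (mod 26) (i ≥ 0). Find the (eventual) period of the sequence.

3

Listing terms: a_0 = 3; a_1 = 12; a_2 = 2; a_3 = 16; a_4 = 12.
Since a_4 = a_1 = 12, the sequence is eventually periodic: after a pre-period of length 1 it cycles with period 3.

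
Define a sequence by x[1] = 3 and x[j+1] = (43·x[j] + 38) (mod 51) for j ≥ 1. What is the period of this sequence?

x[1] = 3,  x[2] = 14,  x[3] = 28,  x[4] = 18,  x[5] = 47,  x[6] = 19,  x[7] = 39,  x[8] = 32,  x[9] = 37,  x[10] = 48,  x[11] = 11,  x[12] = 1,  x[13] = 30,  x[14] = 2,  x[15] = 22,  x[16] = 15,  x[17] = 20,  x[18] = 31,  x[19] = 45,  x[20] = 35,  x[21] = 13,  x[22] = 36,  x[23] = 5,  x[24] = 49,  x[25] = 3.
The sequence repeats with period 24.

24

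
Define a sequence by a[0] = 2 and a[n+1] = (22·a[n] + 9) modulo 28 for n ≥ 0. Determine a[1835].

a[0] = 2; a[1] = 25; a[2] = 27; a[3] = 15; a[4] = 3; a[5] = 19; a[6] = 7; a[7] = 23; a[8] = 11; a[9] = 27.
Since a[9] = a[2] = 27, the sequence is eventually periodic: after a pre-period of length 2 it cycles with period 7.
For n ≥ 2, a[n] depends only on (n - 2) mod 7. (1835 - 2) mod 7 = 6, so a[1835] = a[8] = 11.

11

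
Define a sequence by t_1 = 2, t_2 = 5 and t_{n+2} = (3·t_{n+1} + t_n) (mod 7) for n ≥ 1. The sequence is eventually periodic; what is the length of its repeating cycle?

Listing terms: t_1 = 2; t_2 = 5; t_3 = 3; t_4 = 0; t_5 = 3; t_6 = 2; t_7 = 2; t_8 = 1; t_9 = 5; t_{10} = 2; t_{11} = 4; t_{12} = 0; t_{13} = 4; t_{14} = 5; t_{15} = 5; t_{16} = 6; t_{17} = 2; t_{18} = 5.
Since (t_{17}, t_{18}) = (t_1, t_2) = (2, 5) (two consecutive terms determine the rest), the sequence is periodic with period 16.

16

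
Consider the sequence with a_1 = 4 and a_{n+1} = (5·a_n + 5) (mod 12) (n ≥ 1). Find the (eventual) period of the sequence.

Computing terms: a_1 = 4, a_2 = 1, a_3 = 10, a_4 = 7, a_5 = 4.
Since a_5 = a_1 = 4, the sequence is periodic with period 4.

4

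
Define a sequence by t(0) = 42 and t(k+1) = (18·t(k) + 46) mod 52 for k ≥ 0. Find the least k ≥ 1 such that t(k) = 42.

Computing terms: t(0) = 42; t(1) = 22; t(2) = 26; t(3) = 46; t(4) = 42.
Since t(4) = t(0) = 42, the sequence is periodic with period 4.
The value 42 next appears (with k ≥ 1) at t(4).

4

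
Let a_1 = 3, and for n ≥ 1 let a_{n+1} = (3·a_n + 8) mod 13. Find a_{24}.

We have a_1 = 3; a_2 = 4; a_3 = 7; a_4 = 3.
Since a_4 = a_1 = 3, the sequence is periodic with period 3.
(24 - 1) mod 3 = 2, so a_{24} = a_3 = 7.

7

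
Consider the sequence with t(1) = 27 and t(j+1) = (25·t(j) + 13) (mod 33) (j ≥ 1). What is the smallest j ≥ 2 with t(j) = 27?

16

t(1) = 27; t(2) = 28; t(3) = 20; t(4) = 18; t(5) = 1; t(6) = 5; t(7) = 6; t(8) = 31; t(9) = 29; t(10) = 12; t(11) = 16; t(12) = 17; t(13) = 9; t(14) = 7; t(15) = 23; t(16) = 27.
Since t(16) = t(1) = 27, the sequence is periodic with period 15.
The value 27 next appears (with j ≥ 2) at t(16).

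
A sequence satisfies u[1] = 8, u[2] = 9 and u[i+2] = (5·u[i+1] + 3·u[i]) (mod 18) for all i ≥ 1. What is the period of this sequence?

6

Computing terms: u[1] = 8,  u[2] = 9,  u[3] = 15,  u[4] = 12,  u[5] = 15,  u[6] = 3,  u[7] = 6,  u[8] = 3,  u[9] = 15,  u[10] = 12.
Since (u[9], u[10]) = (u[3], u[4]) = (15, 12) (two consecutive terms determine the rest), the sequence is eventually periodic: after a pre-period of length 2 it cycles with period 6.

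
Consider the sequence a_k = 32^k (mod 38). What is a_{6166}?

6

a_1 = 32,  a_2 = 36,  a_3 = 12,  a_4 = 4,  a_5 = 14,  a_6 = 30,  a_7 = 10,  a_8 = 16,  a_9 = 18,  a_{10} = 6,  a_{11} = 2,  a_{12} = 26,  a_{13} = 34,  a_{14} = 24,  a_{15} = 8,  a_{16} = 28,  a_{17} = 22,  a_{18} = 20,  a_{19} = 32.
The sequence repeats with period 18.
So a_{6166} = a_{1 + ((6166-1) mod 18)} = a_{10} = 6.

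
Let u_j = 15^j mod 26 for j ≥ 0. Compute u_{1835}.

7

We have u_0 = 1; u_1 = 15; u_2 = 17; u_3 = 21; u_4 = 3; u_5 = 19; u_6 = 25; u_7 = 11; u_8 = 9; u_9 = 5; u_{10} = 23; u_{11} = 7; u_{12} = 1.
The sequence repeats with period 12.
(1835 - 0) mod 12 = 11, so u_{1835} = u_{11} = 7.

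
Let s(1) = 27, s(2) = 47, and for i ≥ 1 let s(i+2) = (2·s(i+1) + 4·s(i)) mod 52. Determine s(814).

20

We have s(1) = 27,  s(2) = 47,  s(3) = 46,  s(4) = 20,  s(5) = 16,  s(6) = 8,  s(7) = 28,  s(8) = 36,  s(9) = 28,  s(10) = 44,  s(11) = 44,  s(12) = 4,  s(13) = 28,  s(14) = 20,  s(15) = 48,  s(16) = 20,  s(17) = 24,  s(18) = 24,  s(19) = 40,  s(20) = 20,  s(21) = 44,  s(22) = 12,  s(23) = 44,  s(24) = 32,  s(25) = 32,  s(26) = 36,  s(27) = 44,  s(28) = 24,  s(29) = 16,  s(30) = 24,  s(31) = 8,  s(32) = 8,  s(33) = 48,  s(34) = 24,  s(35) = 32,  s(36) = 4,  s(37) = 32,  s(38) = 28,  s(39) = 28,  s(40) = 12,  s(41) = 32,  s(42) = 8,  s(43) = 40,  s(44) = 8,  s(45) = 20,  s(46) = 20,  s(47) = 16.
Since (s(46), s(47)) = (s(4), s(5)) = (20, 16) (two consecutive terms determine the rest), the sequence is eventually periodic: after a pre-period of length 3 it cycles with period 42.
For i ≥ 4, s(i) depends only on (i - 4) mod 42. (814 - 4) mod 42 = 12, so s(814) = s(16) = 20.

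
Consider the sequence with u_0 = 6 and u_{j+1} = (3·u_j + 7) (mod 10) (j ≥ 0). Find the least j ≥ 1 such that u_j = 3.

Listing terms: u_0 = 6,  u_1 = 5,  u_2 = 2,  u_3 = 3,  u_4 = 6.
Since u_4 = u_0 = 6, the sequence is periodic with period 4.
The value 3 first appears (with j ≥ 1) at u_3.

3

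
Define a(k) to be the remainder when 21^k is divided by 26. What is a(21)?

21

Computing terms: a(1) = 21; a(2) = 25; a(3) = 5; a(4) = 1; a(5) = 21.
The sequence repeats with period 4.
So a(21) = a(1 + ((21-1) mod 4)) = a(1) = 21.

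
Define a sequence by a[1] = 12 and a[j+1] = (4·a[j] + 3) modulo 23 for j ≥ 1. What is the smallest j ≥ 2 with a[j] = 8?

a[1] = 12,  a[2] = 5,  a[3] = 0,  a[4] = 3,  a[5] = 15,  a[6] = 17,  a[7] = 2,  a[8] = 11,  a[9] = 1,  a[10] = 7,  a[11] = 8,  a[12] = 12.
Since a[12] = a[1] = 12, the sequence is periodic with period 11.
The value 8 first appears (with j ≥ 2) at a[11].

11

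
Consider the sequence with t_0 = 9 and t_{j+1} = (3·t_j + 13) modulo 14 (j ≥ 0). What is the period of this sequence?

We have t_0 = 9; t_1 = 12; t_2 = 7; t_3 = 6; t_4 = 3; t_5 = 8; t_6 = 9.
Since t_6 = t_0 = 9, the sequence is periodic with period 6.

6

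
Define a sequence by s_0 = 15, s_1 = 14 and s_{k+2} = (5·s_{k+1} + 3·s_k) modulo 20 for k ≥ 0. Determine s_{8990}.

15

Listing terms: s_0 = 15; s_1 = 14; s_2 = 15; s_3 = 17; s_4 = 10; s_5 = 1; s_6 = 15; s_7 = 18; s_8 = 15; s_9 = 9; s_{10} = 10; s_{11} = 17; s_{12} = 15; s_{13} = 6; s_{14} = 15; s_{15} = 13; s_{16} = 10; s_{17} = 9; s_{18} = 15; s_{19} = 2; s_{20} = 15; s_{21} = 1; s_{22} = 10; s_{23} = 13; s_{24} = 15; s_{25} = 14.
The sequence repeats with period 24.
(8990 - 0) mod 24 = 14, so s_{8990} = s_{14} = 15.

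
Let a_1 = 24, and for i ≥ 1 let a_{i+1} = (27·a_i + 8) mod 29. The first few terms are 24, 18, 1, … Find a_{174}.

We have a_1 = 24; a_2 = 18; a_3 = 1; a_4 = 6; a_5 = 25; a_6 = 16; a_7 = 5; a_8 = 27; a_9 = 12; a_{10} = 13; a_{11} = 11; a_{12} = 15; a_{13} = 7; a_{14} = 23; a_{15} = 20; a_{16} = 26; a_{17} = 14; a_{18} = 9; a_{19} = 19; a_{20} = 28; a_{21} = 10; a_{22} = 17; a_{23} = 3; a_{24} = 2; a_{25} = 4; a_{26} = 0; a_{27} = 8; a_{28} = 21; a_{29} = 24.
Since a_{29} = a_1 = 24, the sequence is periodic with period 28.
So a_{174} = a_{1 + ((174-1) mod 28)} = a_6 = 16.

16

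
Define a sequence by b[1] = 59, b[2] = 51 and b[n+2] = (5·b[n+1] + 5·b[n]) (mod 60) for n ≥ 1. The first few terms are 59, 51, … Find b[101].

15

Listing terms: b[1] = 59, b[2] = 51, b[3] = 10, b[4] = 5, b[5] = 15, b[6] = 40, b[7] = 35, b[8] = 15, b[9] = 10, b[10] = 5.
Since (b[9], b[10]) = (b[3], b[4]) = (10, 5) (two consecutive terms determine the rest), the sequence is eventually periodic: after a pre-period of length 2 it cycles with period 6.
For n ≥ 3, b[n] depends only on (n - 3) mod 6. (101 - 3) mod 6 = 2, so b[101] = b[5] = 15.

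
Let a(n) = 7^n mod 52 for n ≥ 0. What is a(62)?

49

Listing terms: a(0) = 1,  a(1) = 7,  a(2) = 49,  a(3) = 31,  a(4) = 9,  a(5) = 11,  a(6) = 25,  a(7) = 19,  a(8) = 29,  a(9) = 47,  a(10) = 17,  a(11) = 15,  a(12) = 1.
The sequence repeats with period 12.
(62 - 0) mod 12 = 2, so a(62) = a(2) = 49.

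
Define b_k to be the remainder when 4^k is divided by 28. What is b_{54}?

8

b_0 = 1; b_1 = 4; b_2 = 16; b_3 = 8; b_4 = 4.
Since b_4 = b_1 = 4, the sequence is eventually periodic: after a pre-period of length 1 it cycles with period 3.
For k ≥ 1, b_k depends only on (k - 1) mod 3. (54 - 1) mod 3 = 2, so b_{54} = b_3 = 8.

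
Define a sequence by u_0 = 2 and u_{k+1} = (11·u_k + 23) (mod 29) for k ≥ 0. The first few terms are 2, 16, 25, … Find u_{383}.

We have u_0 = 2, u_1 = 16, u_2 = 25, u_3 = 8, u_4 = 24, u_5 = 26, u_6 = 19, u_7 = 0, u_8 = 23, u_9 = 15, u_{10} = 14, u_{11} = 3, u_{12} = 27, u_{13} = 1, u_{14} = 5, u_{15} = 20, u_{16} = 11, u_{17} = 28, u_{18} = 12, u_{19} = 10, u_{20} = 17, u_{21} = 7, u_{22} = 13, u_{23} = 21, u_{24} = 22, u_{25} = 4, u_{26} = 9, u_{27} = 6, u_{28} = 2.
The sequence repeats with period 28.
(383 - 0) mod 28 = 19, so u_{383} = u_{19} = 10.

10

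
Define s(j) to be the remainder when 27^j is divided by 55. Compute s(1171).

Listing terms: s(1) = 27; s(2) = 14; s(3) = 48; s(4) = 31; s(5) = 12; s(6) = 49; s(7) = 3; s(8) = 26; s(9) = 42; s(10) = 34; s(11) = 38; s(12) = 36; s(13) = 37; s(14) = 9; s(15) = 23; s(16) = 16; s(17) = 47; s(18) = 4; s(19) = 53; s(20) = 1; s(21) = 27.
The sequence repeats with period 20.
So s(1171) = s(1 + ((1171-1) mod 20)) = s(11) = 38.

38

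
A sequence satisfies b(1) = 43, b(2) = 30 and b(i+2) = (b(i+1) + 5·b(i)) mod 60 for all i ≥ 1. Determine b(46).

35

Listing terms: b(1) = 43, b(2) = 30, b(3) = 5, b(4) = 35, b(5) = 0, b(6) = 55, b(7) = 55, b(8) = 30, b(9) = 5.
Since (b(8), b(9)) = (b(2), b(3)) = (30, 5) (two consecutive terms determine the rest), the sequence is eventually periodic: after a pre-period of length 1 it cycles with period 6.
For i ≥ 2, b(i) depends only on (i - 2) mod 6. (46 - 2) mod 6 = 2, so b(46) = b(4) = 35.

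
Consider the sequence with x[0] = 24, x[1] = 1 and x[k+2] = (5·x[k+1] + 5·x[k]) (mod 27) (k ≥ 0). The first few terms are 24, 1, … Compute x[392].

We have x[0] = 24,  x[1] = 1,  x[2] = 17,  x[3] = 9,  x[4] = 22,  x[5] = 20,  x[6] = 21,  x[7] = 16,  x[8] = 23,  x[9] = 6,  x[10] = 10,  x[11] = 26,  x[12] = 18,  x[13] = 4,  x[14] = 2,  x[15] = 3,  x[16] = 25,  x[17] = 5,  x[18] = 15,  x[19] = 19,  x[20] = 8,  x[21] = 0,  x[22] = 13,  x[23] = 11,  x[24] = 12,  x[25] = 7,  x[26] = 14,  x[27] = 24,  x[28] = 1.
The sequence repeats with period 27.
(392 - 0) mod 27 = 14, so x[392] = x[14] = 2.

2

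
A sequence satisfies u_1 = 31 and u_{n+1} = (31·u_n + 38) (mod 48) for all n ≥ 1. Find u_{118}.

7

Computing terms: u_1 = 31; u_2 = 39; u_3 = 47; u_4 = 7; u_5 = 15; u_6 = 23; u_7 = 31.
The sequence repeats with period 6.
So u_{118} = u_{1 + ((118-1) mod 6)} = u_4 = 7.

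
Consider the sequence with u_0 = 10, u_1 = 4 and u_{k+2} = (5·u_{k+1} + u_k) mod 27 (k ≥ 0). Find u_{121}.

4

We have u_0 = 10, u_1 = 4, u_2 = 3, u_3 = 19, u_4 = 17, u_5 = 23, u_6 = 24, u_7 = 8, u_8 = 10, u_9 = 4.
The sequence repeats with period 8.
So u_{121} = u_{0 + ((121-0) mod 8)} = u_1 = 4.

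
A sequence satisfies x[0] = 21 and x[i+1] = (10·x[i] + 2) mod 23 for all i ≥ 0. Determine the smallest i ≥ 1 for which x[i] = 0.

9

x[0] = 21; x[1] = 5; x[2] = 6; x[3] = 16; x[4] = 1; x[5] = 12; x[6] = 7; x[7] = 3; x[8] = 9; x[9] = 0; x[10] = 2; x[11] = 22; x[12] = 15; x[13] = 14; x[14] = 4; x[15] = 19; x[16] = 8; x[17] = 13; x[18] = 17; x[19] = 11; x[20] = 20; x[21] = 18; x[22] = 21.
The sequence repeats with period 22.
The value 0 first appears (with i ≥ 1) at x[9].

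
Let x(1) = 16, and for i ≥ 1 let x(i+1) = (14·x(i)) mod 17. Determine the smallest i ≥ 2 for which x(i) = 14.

10

Computing terms: x(1) = 16; x(2) = 3; x(3) = 8; x(4) = 10; x(5) = 4; x(6) = 5; x(7) = 2; x(8) = 11; x(9) = 1; x(10) = 14; x(11) = 9; x(12) = 7; x(13) = 13; x(14) = 12; x(15) = 15; x(16) = 6; x(17) = 16.
The sequence repeats with period 16.
The value 14 first appears (with i ≥ 2) at x(10).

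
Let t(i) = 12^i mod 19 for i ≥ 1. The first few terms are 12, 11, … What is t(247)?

12

Computing terms: t(1) = 12,  t(2) = 11,  t(3) = 18,  t(4) = 7,  t(5) = 8,  t(6) = 1,  t(7) = 12.
Since t(7) = t(1) = 12, the sequence is periodic with period 6.
So t(247) = t(1 + ((247-1) mod 6)) = t(1) = 12.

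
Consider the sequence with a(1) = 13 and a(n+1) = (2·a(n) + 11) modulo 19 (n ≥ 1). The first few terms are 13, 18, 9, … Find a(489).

Listing terms: a(1) = 13, a(2) = 18, a(3) = 9, a(4) = 10, a(5) = 12, a(6) = 16, a(7) = 5, a(8) = 2, a(9) = 15, a(10) = 3, a(11) = 17, a(12) = 7, a(13) = 6, a(14) = 4, a(15) = 0, a(16) = 11, a(17) = 14, a(18) = 1, a(19) = 13.
The sequence repeats with period 18.
(489 - 1) mod 18 = 2, so a(489) = a(3) = 9.

9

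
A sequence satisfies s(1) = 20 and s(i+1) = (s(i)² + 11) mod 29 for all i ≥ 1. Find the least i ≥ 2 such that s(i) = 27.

7

s(1) = 20,  s(2) = 5,  s(3) = 7,  s(4) = 2,  s(5) = 15,  s(6) = 4,  s(7) = 27,  s(8) = 15.
Since s(8) = s(5) = 15, the sequence is eventually periodic: after a pre-period of length 4 it cycles with period 3.
The value 27 first appears (with i ≥ 2) at s(7).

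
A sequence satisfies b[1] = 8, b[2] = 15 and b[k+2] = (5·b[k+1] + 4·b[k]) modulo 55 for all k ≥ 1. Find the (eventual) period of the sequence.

b[1] = 8; b[2] = 15; b[3] = 52; b[4] = 45; b[5] = 48; b[6] = 35; b[7] = 37; b[8] = 50; b[9] = 13; b[10] = 45; b[11] = 2; b[12] = 25; b[13] = 23; b[14] = 50; b[15] = 12; b[16] = 40; b[17] = 28; b[18] = 25; b[19] = 17; b[20] = 20; b[21] = 3; b[22] = 40; b[23] = 47; b[24] = 10; b[25] = 18; b[26] = 20; b[27] = 7; b[28] = 5; b[29] = 53; b[30] = 10; b[31] = 42; b[32] = 30; b[33] = 43; b[34] = 5; b[35] = 32; b[36] = 15; b[37] = 38; b[38] = 30; b[39] = 27; b[40] = 35; b[41] = 8; b[42] = 15.
Since (b[41], b[42]) = (b[1], b[2]) = (8, 15) (two consecutive terms determine the rest), the sequence is periodic with period 40.

40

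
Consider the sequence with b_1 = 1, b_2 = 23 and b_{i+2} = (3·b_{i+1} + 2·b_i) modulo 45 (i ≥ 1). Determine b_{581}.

We have b_1 = 1; b_2 = 23; b_3 = 26; b_4 = 34; b_5 = 19; b_6 = 35; b_7 = 8; b_8 = 4; b_9 = 28; b_{10} = 2; b_{11} = 17; b_{12} = 10; b_{13} = 19; b_{14} = 32; b_{15} = 44; b_{16} = 16; b_{17} = 1; b_{18} = 35; b_{19} = 17; b_{20} = 31; b_{21} = 37; b_{22} = 38; b_{23} = 8; b_{24} = 10; b_{25} = 1; b_{26} = 23.
Since (b_{25}, b_{26}) = (b_1, b_2) = (1, 23) (two consecutive terms determine the rest), the sequence is periodic with period 24.
(581 - 1) mod 24 = 4, so b_{581} = b_5 = 19.

19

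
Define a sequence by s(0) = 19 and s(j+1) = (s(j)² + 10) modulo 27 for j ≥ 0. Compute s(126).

Computing terms: s(0) = 19,  s(1) = 20,  s(2) = 5,  s(3) = 8,  s(4) = 20.
Since s(4) = s(1) = 20, the sequence is eventually periodic: after a pre-period of length 1 it cycles with period 3.
For j ≥ 1, s(j) depends only on (j - 1) mod 3. (126 - 1) mod 3 = 2, so s(126) = s(3) = 8.

8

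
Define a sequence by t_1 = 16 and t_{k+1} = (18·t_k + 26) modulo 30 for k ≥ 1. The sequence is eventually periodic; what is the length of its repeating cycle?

Listing terms: t_1 = 16; t_2 = 14; t_3 = 8; t_4 = 20; t_5 = 26; t_6 = 14.
Since t_6 = t_2 = 14, the sequence is eventually periodic: after a pre-period of length 1 it cycles with period 4.

4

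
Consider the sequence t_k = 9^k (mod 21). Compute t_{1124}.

18

t_0 = 1, t_1 = 9, t_2 = 18, t_3 = 15, t_4 = 9.
Since t_4 = t_1 = 9, the sequence is eventually periodic: after a pre-period of length 1 it cycles with period 3.
For k ≥ 1, t_k depends only on (k - 1) mod 3. (1124 - 1) mod 3 = 1, so t_{1124} = t_2 = 18.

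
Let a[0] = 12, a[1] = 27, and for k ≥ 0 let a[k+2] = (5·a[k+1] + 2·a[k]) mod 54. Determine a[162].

Listing terms: a[0] = 12,  a[1] = 27,  a[2] = 51,  a[3] = 39,  a[4] = 27,  a[5] = 51.
Since (a[4], a[5]) = (a[1], a[2]) = (27, 51) (two consecutive terms determine the rest), the sequence is eventually periodic: after a pre-period of length 1 it cycles with period 3.
For k ≥ 1, a[k] depends only on (k - 1) mod 3. (162 - 1) mod 3 = 2, so a[162] = a[3] = 39.

39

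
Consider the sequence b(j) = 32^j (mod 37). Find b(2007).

Listing terms: b(1) = 32; b(2) = 25; b(3) = 23; b(4) = 33; b(5) = 20; b(6) = 11; b(7) = 19; b(8) = 16; b(9) = 31; b(10) = 30; b(11) = 35; b(12) = 10; b(13) = 24; b(14) = 28; b(15) = 8; b(16) = 34; b(17) = 15; b(18) = 36; b(19) = 5; b(20) = 12; b(21) = 14; b(22) = 4; b(23) = 17; b(24) = 26; b(25) = 18; b(26) = 21; b(27) = 6; b(28) = 7; b(29) = 2; b(30) = 27; b(31) = 13; b(32) = 9; b(33) = 29; b(34) = 3; b(35) = 22; b(36) = 1; b(37) = 32.
Since b(37) = b(1) = 32, the sequence is periodic with period 36.
So b(2007) = b(1 + ((2007-1) mod 36)) = b(27) = 6.

6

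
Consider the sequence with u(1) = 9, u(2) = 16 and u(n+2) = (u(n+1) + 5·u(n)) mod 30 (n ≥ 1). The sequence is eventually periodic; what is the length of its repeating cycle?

6

u(1) = 9, u(2) = 16, u(3) = 1, u(4) = 21, u(5) = 26, u(6) = 11, u(7) = 21, u(8) = 16, u(9) = 1.
Since (u(8), u(9)) = (u(2), u(3)) = (16, 1) (two consecutive terms determine the rest), the sequence is eventually periodic: after a pre-period of length 1 it cycles with period 6.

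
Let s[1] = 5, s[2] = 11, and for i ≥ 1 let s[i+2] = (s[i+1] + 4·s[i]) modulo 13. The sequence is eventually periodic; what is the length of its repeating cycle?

Listing terms: s[1] = 5,  s[2] = 11,  s[3] = 5,  s[4] = 10,  s[5] = 4,  s[6] = 5,  s[7] = 8,  s[8] = 2,  s[9] = 8,  s[10] = 3,  s[11] = 9,  s[12] = 8,  s[13] = 5,  s[14] = 11.
The sequence repeats with period 12.

12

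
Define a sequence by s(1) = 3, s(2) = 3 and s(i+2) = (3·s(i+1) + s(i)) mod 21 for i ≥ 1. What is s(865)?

3

We have s(1) = 3, s(2) = 3, s(3) = 12, s(4) = 18, s(5) = 3, s(6) = 6, s(7) = 0, s(8) = 6, s(9) = 18, s(10) = 18, s(11) = 9, s(12) = 3, s(13) = 18, s(14) = 15, s(15) = 0, s(16) = 15, s(17) = 3, s(18) = 3.
Since (s(17), s(18)) = (s(1), s(2)) = (3, 3) (two consecutive terms determine the rest), the sequence is periodic with period 16.
(865 - 1) mod 16 = 0, so s(865) = s(1) = 3.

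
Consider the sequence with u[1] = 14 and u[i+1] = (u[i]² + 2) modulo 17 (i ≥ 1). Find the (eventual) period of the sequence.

Listing terms: u[1] = 14,  u[2] = 11,  u[3] = 4,  u[4] = 1,  u[5] = 3,  u[6] = 11.
Since u[6] = u[2] = 11, the sequence is eventually periodic: after a pre-period of length 1 it cycles with period 4.

4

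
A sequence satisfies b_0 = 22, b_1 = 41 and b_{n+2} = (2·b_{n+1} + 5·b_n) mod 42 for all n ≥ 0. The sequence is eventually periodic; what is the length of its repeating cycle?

b_0 = 22; b_1 = 41; b_2 = 24; b_3 = 1; b_4 = 38; b_5 = 39; b_6 = 16; b_7 = 17; b_8 = 30; b_9 = 19; b_{10} = 20; b_{11} = 9; b_{12} = 34; b_{13} = 29; b_{14} = 18; b_{15} = 13; b_{16} = 32; b_{17} = 3; b_{18} = 40; b_{19} = 11; b_{20} = 12; b_{21} = 37; b_{22} = 8; b_{23} = 33; b_{24} = 22; b_{25} = 41.
Since (b_{24}, b_{25}) = (b_0, b_1) = (22, 41) (two consecutive terms determine the rest), the sequence is periodic with period 24.

24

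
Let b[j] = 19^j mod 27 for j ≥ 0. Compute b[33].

Computing terms: b[0] = 1; b[1] = 19; b[2] = 10; b[3] = 1.
Since b[3] = b[0] = 1, the sequence is periodic with period 3.
So b[33] = b[0 + ((33-0) mod 3)] = b[0] = 1.

1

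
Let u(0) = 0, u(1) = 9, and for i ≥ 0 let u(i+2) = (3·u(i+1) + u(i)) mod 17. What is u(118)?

Computing terms: u(0) = 0, u(1) = 9, u(2) = 10, u(3) = 5, u(4) = 8, u(5) = 12, u(6) = 10, u(7) = 8, u(8) = 0, u(9) = 8, u(10) = 7, u(11) = 12, u(12) = 9, u(13) = 5, u(14) = 7, u(15) = 9, u(16) = 0, u(17) = 9.
Since (u(16), u(17)) = (u(0), u(1)) = (0, 9) (two consecutive terms determine the rest), the sequence is periodic with period 16.
(118 - 0) mod 16 = 6, so u(118) = u(6) = 10.

10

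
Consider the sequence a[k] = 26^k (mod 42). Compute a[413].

a[0] = 1,  a[1] = 26,  a[2] = 4,  a[3] = 20,  a[4] = 16,  a[5] = 38,  a[6] = 22,  a[7] = 26.
Since a[7] = a[1] = 26, the sequence is eventually periodic: after a pre-period of length 1 it cycles with period 6.
For k ≥ 1, a[k] depends only on (k - 1) mod 6. (413 - 1) mod 6 = 4, so a[413] = a[5] = 38.

38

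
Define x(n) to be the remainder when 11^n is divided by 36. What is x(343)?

We have x(1) = 11; x(2) = 13; x(3) = 35; x(4) = 25; x(5) = 23; x(6) = 1; x(7) = 11.
The sequence repeats with period 6.
(343 - 1) mod 6 = 0, so x(343) = x(1) = 11.

11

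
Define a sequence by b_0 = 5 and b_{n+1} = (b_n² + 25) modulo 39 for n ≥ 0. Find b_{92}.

29

Listing terms: b_0 = 5, b_1 = 11, b_2 = 29, b_3 = 8, b_4 = 11.
Since b_4 = b_1 = 11, the sequence is eventually periodic: after a pre-period of length 1 it cycles with period 3.
For n ≥ 1, b_n depends only on (n - 1) mod 3. (92 - 1) mod 3 = 1, so b_{92} = b_2 = 29.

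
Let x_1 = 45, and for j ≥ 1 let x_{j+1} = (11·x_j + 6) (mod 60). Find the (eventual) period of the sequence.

5

Listing terms: x_1 = 45; x_2 = 21; x_3 = 57; x_4 = 33; x_5 = 9; x_6 = 45.
Since x_6 = x_1 = 45, the sequence is periodic with period 5.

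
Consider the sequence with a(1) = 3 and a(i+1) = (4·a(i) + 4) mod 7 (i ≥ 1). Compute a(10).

Computing terms: a(1) = 3; a(2) = 2; a(3) = 5; a(4) = 3.
The sequence repeats with period 3.
So a(10) = a(1 + ((10-1) mod 3)) = a(1) = 3.

3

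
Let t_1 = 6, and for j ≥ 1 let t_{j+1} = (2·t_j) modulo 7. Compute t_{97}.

6

Computing terms: t_1 = 6; t_2 = 5; t_3 = 3; t_4 = 6.
Since t_4 = t_1 = 6, the sequence is periodic with period 3.
So t_{97} = t_{1 + ((97-1) mod 3)} = t_1 = 6.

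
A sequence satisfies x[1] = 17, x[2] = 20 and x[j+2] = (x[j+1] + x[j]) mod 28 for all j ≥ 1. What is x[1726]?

Computing terms: x[1] = 17, x[2] = 20, x[3] = 9, x[4] = 1, x[5] = 10, x[6] = 11, x[7] = 21, x[8] = 4, x[9] = 25, x[10] = 1, x[11] = 26, x[12] = 27, x[13] = 25, x[14] = 24, x[15] = 21, x[16] = 17, x[17] = 10, x[18] = 27, x[19] = 9, x[20] = 8, x[21] = 17, x[22] = 25, x[23] = 14, x[24] = 11, x[25] = 25, x[26] = 8, x[27] = 5, x[28] = 13, x[29] = 18, x[30] = 3, x[31] = 21, x[32] = 24, x[33] = 17, x[34] = 13, x[35] = 2, x[36] = 15, x[37] = 17, x[38] = 4, x[39] = 21, x[40] = 25, x[41] = 18, x[42] = 15, x[43] = 5, x[44] = 20, x[45] = 25, x[46] = 17, x[47] = 14, x[48] = 3, x[49] = 17, x[50] = 20.
The sequence repeats with period 48.
(1726 - 1) mod 48 = 45, so x[1726] = x[46] = 17.

17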